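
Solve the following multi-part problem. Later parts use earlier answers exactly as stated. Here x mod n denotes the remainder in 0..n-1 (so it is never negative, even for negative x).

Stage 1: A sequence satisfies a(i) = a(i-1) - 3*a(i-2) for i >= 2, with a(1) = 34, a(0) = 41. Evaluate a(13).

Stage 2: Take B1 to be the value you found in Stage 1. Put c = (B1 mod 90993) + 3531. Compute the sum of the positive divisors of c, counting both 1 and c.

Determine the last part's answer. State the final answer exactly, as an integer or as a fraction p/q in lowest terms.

Stage 1: a(2) = 1*(34) - 3*(41) = -89; iterating: a(2)=-89, a(3)=-191, a(4)=76, a(5)=649, a(6)=421, a(7)=-1526, a(8)=-2789, a(9)=1789, a(10)=10156, a(11)=4789, a(12)=-25679, a(13)=-40046; answer -40046
Stage 2: B1 = -40046; c = 54478; 54478 = 2 * 27239; sigma = (1 + 2) * (1 + 27239) = 3 * 27240 = 81720; answer 81720

81720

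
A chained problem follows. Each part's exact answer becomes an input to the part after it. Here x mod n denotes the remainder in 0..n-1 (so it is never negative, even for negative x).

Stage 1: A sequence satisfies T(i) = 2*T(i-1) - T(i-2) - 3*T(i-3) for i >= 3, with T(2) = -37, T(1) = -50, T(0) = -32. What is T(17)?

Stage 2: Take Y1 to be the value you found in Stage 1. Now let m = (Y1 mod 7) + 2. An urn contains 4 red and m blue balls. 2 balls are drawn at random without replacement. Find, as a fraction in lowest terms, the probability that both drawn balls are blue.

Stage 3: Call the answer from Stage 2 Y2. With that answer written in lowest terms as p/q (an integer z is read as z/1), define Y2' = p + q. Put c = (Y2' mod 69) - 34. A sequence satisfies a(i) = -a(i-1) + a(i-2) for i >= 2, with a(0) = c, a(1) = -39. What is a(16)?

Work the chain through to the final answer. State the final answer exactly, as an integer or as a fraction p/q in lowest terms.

31783

Stage 1: T(3) = 2*(-37) - 1*(-50) - 3*(-32) = 72; iterating: T(3)=72, T(4)=331, T(5)=701, T(6)=855, T(7)=16, T(8)=-2926, T(9)=-8433, T(10)=-13988, T(11)=-10765, T(12)=17757, T(13)=88243, T(14)=191024, T(15)=240534, T(16)=25315, T(17)=-762976; answer -762976
Stage 2: Y1 = -762976; m = 5; total draws C(9,2) = 36; favorable C(5,2) = 10; P = 5/18; answer 5/18
Stage 3: Y2 = 5/18; threaded value p + q = 23; c = -11; a(2) = -1*(-39) + 1*(-11) = 28; iterating: a(2)=28, a(3)=-67, a(4)=95, a(5)=-162, a(6)=257, a(7)=-419, a(8)=676, a(9)=-1095, a(10)=1771, a(11)=-2866, a(12)=4637, a(13)=-7503, a(14)=12140, a(15)=-19643, a(16)=31783; answer 31783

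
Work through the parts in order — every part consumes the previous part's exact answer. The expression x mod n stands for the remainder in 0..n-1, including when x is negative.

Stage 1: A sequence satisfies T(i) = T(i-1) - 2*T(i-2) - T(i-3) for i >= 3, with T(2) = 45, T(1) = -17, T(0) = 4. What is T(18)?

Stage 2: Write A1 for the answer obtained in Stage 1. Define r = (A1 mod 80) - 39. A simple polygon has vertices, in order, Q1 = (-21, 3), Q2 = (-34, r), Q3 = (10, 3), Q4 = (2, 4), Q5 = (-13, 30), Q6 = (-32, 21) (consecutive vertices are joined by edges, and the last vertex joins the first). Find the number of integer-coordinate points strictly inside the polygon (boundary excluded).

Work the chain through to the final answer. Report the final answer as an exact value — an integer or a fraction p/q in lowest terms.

Stage 1: T(3) = 1*(45) - 2*(-17) - 1*(4) = 75; iterating: T(3)=75, T(4)=2, T(5)=-193, T(6)=-272, T(7)=112, T(8)=849, T(9)=897, T(10)=-913, T(11)=-3556, T(12)=-2627, T(13)=5398, T(14)=14208, T(15)=6039, T(16)=-27775, T(17)=-54061, T(18)=-4550; answer -4550
Stage 2: A1 = -4550; r = -29; cross terms: (-21*-29 - -34*3)=711, (-34*3 - 10*-29)=188, (10*4 - 2*3)=34, (2*30 - -13*4)=112, (-13*21 - -32*30)=687, (-32*3 - -21*21)=345; twice the area = |2077| = 2077; area = 2077/2; boundary points = 1 + 4 + 1 + 1 + 1 + 1 = 9; strictly interior points = area - boundary/2 + 1 = 1035; answer 1035

1035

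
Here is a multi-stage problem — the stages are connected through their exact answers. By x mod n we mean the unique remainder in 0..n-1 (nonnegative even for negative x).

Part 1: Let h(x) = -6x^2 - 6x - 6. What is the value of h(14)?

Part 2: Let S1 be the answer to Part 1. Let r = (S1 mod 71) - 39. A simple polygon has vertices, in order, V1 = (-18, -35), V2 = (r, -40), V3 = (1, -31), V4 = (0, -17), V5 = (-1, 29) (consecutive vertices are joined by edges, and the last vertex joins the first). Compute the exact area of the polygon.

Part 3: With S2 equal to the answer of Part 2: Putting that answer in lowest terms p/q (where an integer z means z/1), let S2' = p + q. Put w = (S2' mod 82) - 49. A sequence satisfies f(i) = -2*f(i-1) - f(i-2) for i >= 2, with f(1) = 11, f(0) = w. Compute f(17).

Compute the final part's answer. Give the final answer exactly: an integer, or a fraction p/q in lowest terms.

-133

Part 1: -6*(14)^2 - 6*(14)^1 - 6 = (-1176) + (-84) + (-6) = -1266; answer -1266
Part 2: S1 = -1266; r = -27; cross terms: (-18*-40 - -27*-35)=-225, (-27*-31 - 1*-40)=877, (1*-17 - 0*-31)=-17, (0*29 - -1*-17)=-17, (-1*-35 - -18*29)=557; twice the area = |1175| = 1175; area = 1175/2; answer 1175/2
Part 3: S2 = 1175/2; threaded value p + q = 1177; w = -20; f(2) = -2*(11) - 1*(-20) = -2; iterating: f(2)=-2, f(3)=-7, f(4)=16, f(5)=-25, f(6)=34, f(7)=-43, f(8)=52, f(9)=-61, f(10)=70, f(11)=-79, f(12)=88, f(13)=-97, f(14)=106, f(15)=-115, f(16)=124, f(17)=-133; answer -133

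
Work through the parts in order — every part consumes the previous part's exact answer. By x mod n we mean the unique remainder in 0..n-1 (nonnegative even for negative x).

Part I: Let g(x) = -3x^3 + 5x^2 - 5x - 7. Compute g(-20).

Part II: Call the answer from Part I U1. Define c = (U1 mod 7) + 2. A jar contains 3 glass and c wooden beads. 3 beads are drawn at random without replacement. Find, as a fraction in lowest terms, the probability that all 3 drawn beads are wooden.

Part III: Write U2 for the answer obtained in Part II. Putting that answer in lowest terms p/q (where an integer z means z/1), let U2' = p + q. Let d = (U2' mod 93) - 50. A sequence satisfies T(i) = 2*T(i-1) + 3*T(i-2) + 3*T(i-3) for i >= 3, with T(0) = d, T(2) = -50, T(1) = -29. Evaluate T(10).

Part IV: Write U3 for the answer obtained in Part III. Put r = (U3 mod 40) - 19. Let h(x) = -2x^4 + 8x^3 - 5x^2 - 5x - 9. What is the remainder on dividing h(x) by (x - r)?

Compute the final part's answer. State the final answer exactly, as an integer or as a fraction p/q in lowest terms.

Part I: -3*(-20)^3 + 5*(-20)^2 - 5*(-20)^1 - 7 = (24000) + (2000) + (100) + (-7) = 26093; answer 26093
Part II: U1 = 26093; c = 6; total draws C(9,3) = 84; favorable C(6,3) = 20; P = 5/21; answer 5/21
Part III: U2 = 5/21; threaded value p + q = 26; d = -24; T(3) = 2*(-50) + 3*(-29) + 3*(-24) = -259; iterating: T(3)=-259, T(4)=-755, T(5)=-2437, T(6)=-7916, T(7)=-25408, T(8)=-81875, T(9)=-263722, T(10)=-849293; answer -849293
Part IV: U3 = -849293; r = 8; remainder = value at the root: -2*(8)^4 + 8*(8)^3 - 5*(8)^2 - 5*(8)^1 - 9 = (-8192) + (4096) + (-320) + (-40) + (-9) = -4465; answer -4465

-4465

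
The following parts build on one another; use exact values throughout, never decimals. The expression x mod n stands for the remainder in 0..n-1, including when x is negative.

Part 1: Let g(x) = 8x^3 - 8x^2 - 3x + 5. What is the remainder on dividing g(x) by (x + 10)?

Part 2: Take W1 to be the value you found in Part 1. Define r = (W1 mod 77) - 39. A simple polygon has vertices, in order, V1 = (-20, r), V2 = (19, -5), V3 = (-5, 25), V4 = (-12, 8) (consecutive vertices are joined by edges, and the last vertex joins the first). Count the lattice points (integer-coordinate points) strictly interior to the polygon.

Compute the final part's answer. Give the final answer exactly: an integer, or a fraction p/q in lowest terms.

883

Part 1: remainder = value at the root: 8*(-10)^3 - 8*(-10)^2 - 3*(-10)^1 + 5 = (-8000) + (-800) + (30) + (5) = -8765; answer -8765
Part 2: W1 = -8765; r = -26; cross terms: (-20*-5 - 19*-26)=594, (19*25 - -5*-5)=450, (-5*8 - -12*25)=260, (-12*-26 - -20*8)=472; twice the area = |1776| = 1776; area = 888; boundary points = 3 + 6 + 1 + 2 = 12; strictly interior points = area - boundary/2 + 1 = 883; answer 883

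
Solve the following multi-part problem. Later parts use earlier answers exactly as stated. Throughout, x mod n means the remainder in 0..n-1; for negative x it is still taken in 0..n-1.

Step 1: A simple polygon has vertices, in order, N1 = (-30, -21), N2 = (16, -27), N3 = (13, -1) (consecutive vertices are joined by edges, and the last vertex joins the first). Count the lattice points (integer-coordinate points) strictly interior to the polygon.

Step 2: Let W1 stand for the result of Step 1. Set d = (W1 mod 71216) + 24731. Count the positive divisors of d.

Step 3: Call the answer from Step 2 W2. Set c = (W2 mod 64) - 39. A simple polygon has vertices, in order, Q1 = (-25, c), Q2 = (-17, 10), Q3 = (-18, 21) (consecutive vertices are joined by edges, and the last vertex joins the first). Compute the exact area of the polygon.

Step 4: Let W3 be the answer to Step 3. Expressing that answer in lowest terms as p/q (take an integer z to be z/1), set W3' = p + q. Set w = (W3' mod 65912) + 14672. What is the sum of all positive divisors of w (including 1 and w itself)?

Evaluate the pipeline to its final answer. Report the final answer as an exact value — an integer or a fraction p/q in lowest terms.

Step 1: cross terms: (-30*-27 - 16*-21)=1146, (16*-1 - 13*-27)=335, (13*-21 - -30*-1)=-303; twice the area = |1178| = 1178; area = 589; boundary points = 2 + 1 + 1 = 4; strictly interior points = area - boundary/2 + 1 = 588; answer 588
Step 2: W1 = 588; d = 25319; 25319 = 7 * 3617; number of divisors = (1+1) * (1+1) = 4; answer 4
Step 3: W2 = 4; c = -35; cross terms: (-25*10 - -17*-35)=-845, (-17*21 - -18*10)=-177, (-18*-35 - -25*21)=1155; twice the area = |133| = 133; area = 133/2; answer 133/2
Step 4: W3 = 133/2; threaded value p + q = 135; w = 14807; 14807 = 13 * 17 * 67; sigma = (1 + 13) * (1 + 17) * (1 + 67) = 14 * 18 * 68 = 17136; answer 17136

17136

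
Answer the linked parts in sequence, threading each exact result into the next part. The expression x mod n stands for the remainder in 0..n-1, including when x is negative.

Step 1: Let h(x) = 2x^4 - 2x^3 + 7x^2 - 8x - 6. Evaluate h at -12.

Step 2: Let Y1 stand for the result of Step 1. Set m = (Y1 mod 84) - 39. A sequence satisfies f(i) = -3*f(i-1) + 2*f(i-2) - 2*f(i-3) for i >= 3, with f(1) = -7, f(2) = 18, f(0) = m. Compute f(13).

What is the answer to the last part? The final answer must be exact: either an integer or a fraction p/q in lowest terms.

-61735252

Step 1: 2*(-12)^4 - 2*(-12)^3 + 7*(-12)^2 - 8*(-12)^1 - 6 = (41472) + (3456) + (1008) + (96) + (-6) = 46026; answer 46026
Step 2: Y1 = 46026; m = 39; f(3) = -3*(18) + 2*(-7) - 2*(39) = -146; iterating: f(3)=-146, f(4)=488, f(5)=-1792, f(6)=6644, f(7)=-24492, f(8)=90348, f(9)=-333316, f(10)=1229628, f(11)=-4536212, f(12)=16734524, f(13)=-61735252; answer -61735252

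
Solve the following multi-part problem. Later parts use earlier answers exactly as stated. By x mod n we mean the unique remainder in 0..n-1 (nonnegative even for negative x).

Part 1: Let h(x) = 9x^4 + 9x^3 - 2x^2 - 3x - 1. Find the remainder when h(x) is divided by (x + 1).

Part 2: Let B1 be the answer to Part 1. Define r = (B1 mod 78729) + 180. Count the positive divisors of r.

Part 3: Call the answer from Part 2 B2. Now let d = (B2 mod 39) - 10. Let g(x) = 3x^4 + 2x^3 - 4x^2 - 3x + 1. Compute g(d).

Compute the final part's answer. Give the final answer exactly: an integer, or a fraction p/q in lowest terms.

13033

Part 1: remainder = value at the root: 9*(-1)^4 + 9*(-1)^3 - 2*(-1)^2 - 3*(-1)^1 - 1 = (9) + (-9) + (-2) + (3) + (-1) = 0; answer 0
Part 2: B1 = 0; r = 180; 180 = 2^2 * 3^2 * 5; number of divisors = (2+1) * (2+1) * (1+1) = 18; answer 18
Part 3: B2 = 18; d = 8; 3*(8)^4 + 2*(8)^3 - 4*(8)^2 - 3*(8)^1 + 1 = (12288) + (1024) + (-256) + (-24) + (1) = 13033; answer 13033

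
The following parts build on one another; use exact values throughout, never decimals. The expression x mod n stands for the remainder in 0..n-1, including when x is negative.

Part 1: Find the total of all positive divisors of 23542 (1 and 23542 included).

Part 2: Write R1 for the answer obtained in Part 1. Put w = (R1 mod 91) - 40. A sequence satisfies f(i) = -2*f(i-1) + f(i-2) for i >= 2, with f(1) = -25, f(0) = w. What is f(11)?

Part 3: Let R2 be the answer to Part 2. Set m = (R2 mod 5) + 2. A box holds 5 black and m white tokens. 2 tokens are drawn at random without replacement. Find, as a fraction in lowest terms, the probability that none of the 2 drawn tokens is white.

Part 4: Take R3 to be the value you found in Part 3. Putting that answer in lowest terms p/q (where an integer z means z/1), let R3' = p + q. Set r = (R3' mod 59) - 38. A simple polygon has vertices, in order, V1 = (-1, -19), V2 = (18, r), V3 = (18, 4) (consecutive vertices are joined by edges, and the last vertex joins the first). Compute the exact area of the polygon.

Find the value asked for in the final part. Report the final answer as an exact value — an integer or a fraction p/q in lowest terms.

Part 1: 23542 = 2 * 79 * 149; sigma = (1 + 2) * (1 + 79) * (1 + 149) = 3 * 80 * 150 = 36000; answer 36000
Part 2: R1 = 36000; w = 15; f(2) = -2*(-25) + 1*(15) = 65; iterating: f(2)=65, f(3)=-155, f(4)=375, f(5)=-905, f(6)=2185, f(7)=-5275, f(8)=12735, f(9)=-30745, f(10)=74225, f(11)=-179195; answer -179195
Part 3: R2 = -179195; m = 2; total draws C(7,2) = 21; favorable C(5,2) = 10; P = 10/21; answer 10/21
Part 4: R3 = 10/21; threaded value p + q = 31; r = -7; cross terms: (-1*-7 - 18*-19)=349, (18*4 - 18*-7)=198, (18*-19 - -1*4)=-338; twice the area = |209| = 209; area = 209/2; answer 209/2

209/2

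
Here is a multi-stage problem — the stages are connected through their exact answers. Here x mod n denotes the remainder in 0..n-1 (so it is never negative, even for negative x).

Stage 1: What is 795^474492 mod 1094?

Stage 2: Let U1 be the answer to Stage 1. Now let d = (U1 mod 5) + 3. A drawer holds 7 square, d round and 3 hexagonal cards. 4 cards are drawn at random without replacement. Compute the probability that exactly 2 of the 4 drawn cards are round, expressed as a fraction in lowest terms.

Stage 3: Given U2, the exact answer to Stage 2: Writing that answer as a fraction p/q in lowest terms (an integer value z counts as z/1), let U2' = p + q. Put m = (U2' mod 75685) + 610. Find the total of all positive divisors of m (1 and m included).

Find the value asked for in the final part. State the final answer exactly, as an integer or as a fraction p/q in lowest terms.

Stage 1: squarings mod 1094: 795^1=795, 795^2=787, 795^4=165, 795^8=969, 795^16=309, 795^32=303, 795^64=1007, 795^128=1005, 795^256=263, 795^512=247, 795^1024=839, 795^2048=479, 795^4096=795, 795^8192=787, 795^16384=165, 795^32768=969, 795^65536=309, 795^131072=303, 795^262144=1007; 795^474492 = 795^4 * 795^8 * 795^16 * 795^32 * 795^64 * 795^256 * 795^1024 * 795^2048 * 795^4096 * 795^8192 * 795^65536 * 795^131072 * 795^262144 = 315 (mod 1094); answer 315
Stage 2: U1 = 315; d = 3; total draws C(13,4) = 715; favorable C(3,2)*C(10,2) = 135; P = 27/143; answer 27/143
Stage 3: U2 = 27/143; threaded value p + q = 170; m = 780; 780 = 2^2 * 3 * 5 * 13; sigma = (1 + 2 + 4) * (1 + 3) * (1 + 5) * (1 + 13) = 7 * 4 * 6 * 14 = 2352; answer 2352

2352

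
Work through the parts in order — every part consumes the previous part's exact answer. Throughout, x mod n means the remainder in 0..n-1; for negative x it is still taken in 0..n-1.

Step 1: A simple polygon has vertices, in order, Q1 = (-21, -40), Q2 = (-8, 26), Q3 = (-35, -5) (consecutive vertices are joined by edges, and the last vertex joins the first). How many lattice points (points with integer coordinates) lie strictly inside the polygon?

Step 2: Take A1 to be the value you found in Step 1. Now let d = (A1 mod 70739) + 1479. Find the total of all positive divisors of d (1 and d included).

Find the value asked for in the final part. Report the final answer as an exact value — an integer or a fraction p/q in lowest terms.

Step 1: cross terms: (-21*26 - -8*-40)=-866, (-8*-5 - -35*26)=950, (-35*-40 - -21*-5)=1295; twice the area = |1379| = 1379; area = 1379/2; boundary points = 1 + 1 + 7 = 9; strictly interior points = area - boundary/2 + 1 = 686; answer 686
Step 2: A1 = 686; d = 2165; 2165 = 5 * 433; sigma = (1 + 5) * (1 + 433) = 6 * 434 = 2604; answer 2604

2604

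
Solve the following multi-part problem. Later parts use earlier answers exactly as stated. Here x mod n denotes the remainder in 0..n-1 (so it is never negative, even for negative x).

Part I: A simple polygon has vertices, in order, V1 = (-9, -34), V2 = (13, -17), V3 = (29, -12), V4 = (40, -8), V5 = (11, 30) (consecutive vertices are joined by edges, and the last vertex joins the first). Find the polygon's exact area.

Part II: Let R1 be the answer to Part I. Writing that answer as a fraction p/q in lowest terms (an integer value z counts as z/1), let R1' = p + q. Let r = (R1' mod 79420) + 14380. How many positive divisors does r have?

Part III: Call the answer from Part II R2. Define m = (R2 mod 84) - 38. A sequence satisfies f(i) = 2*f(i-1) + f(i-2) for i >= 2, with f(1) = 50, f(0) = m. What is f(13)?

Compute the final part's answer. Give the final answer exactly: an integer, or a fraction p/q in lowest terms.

1201810

Part I: cross terms: (-9*-17 - 13*-34)=595, (13*-12 - 29*-17)=337, (29*-8 - 40*-12)=248, (40*30 - 11*-8)=1288, (11*-34 - -9*30)=-104; twice the area = |2364| = 2364; area = 1182; answer 1182
Part II: R1 = 1182; threaded value p + q = 1183; r = 15563; 15563 = 79 * 197; number of divisors = (1+1) * (1+1) = 4; answer 4
Part III: R2 = 4; m = -34; f(2) = 2*(50) + 1*(-34) = 66; iterating: f(2)=66, f(3)=182, f(4)=430, f(5)=1042, f(6)=2514, f(7)=6070, f(8)=14654, f(9)=35378, f(10)=85410, f(11)=206198, f(12)=497806, f(13)=1201810; answer 1201810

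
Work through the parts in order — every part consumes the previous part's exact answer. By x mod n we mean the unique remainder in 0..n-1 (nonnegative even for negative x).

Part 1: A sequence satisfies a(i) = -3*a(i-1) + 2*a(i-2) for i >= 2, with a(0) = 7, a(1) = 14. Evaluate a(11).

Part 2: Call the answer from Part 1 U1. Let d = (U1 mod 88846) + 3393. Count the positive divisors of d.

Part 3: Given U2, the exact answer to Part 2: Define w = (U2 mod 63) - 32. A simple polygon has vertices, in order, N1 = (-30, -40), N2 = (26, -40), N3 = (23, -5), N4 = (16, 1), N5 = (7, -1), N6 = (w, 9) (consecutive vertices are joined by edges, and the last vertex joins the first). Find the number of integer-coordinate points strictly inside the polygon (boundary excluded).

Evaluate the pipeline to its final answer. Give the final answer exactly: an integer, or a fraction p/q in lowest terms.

Part 1: a(2) = -3*(14) + 2*(7) = -28; iterating: a(2)=-28, a(3)=112, a(4)=-392, a(5)=1400, a(6)=-4984, a(7)=17752, a(8)=-63224, a(9)=225176, a(10)=-801976, a(11)=2856280; answer 2856280
Part 2: U1 = 2856280; d = 16601; 16601 = 13 * 1277; number of divisors = (1+1) * (1+1) = 4; answer 4
Part 3: U2 = 4; w = -28; cross terms: (-30*-40 - 26*-40)=2240, (26*-5 - 23*-40)=790, (23*1 - 16*-5)=103, (16*-1 - 7*1)=-23, (7*9 - -28*-1)=35, (-28*-40 - -30*9)=1390; twice the area = |4535| = 4535; area = 4535/2; boundary points = 56 + 1 + 1 + 1 + 5 + 1 = 65; strictly interior points = area - boundary/2 + 1 = 2236; answer 2236

2236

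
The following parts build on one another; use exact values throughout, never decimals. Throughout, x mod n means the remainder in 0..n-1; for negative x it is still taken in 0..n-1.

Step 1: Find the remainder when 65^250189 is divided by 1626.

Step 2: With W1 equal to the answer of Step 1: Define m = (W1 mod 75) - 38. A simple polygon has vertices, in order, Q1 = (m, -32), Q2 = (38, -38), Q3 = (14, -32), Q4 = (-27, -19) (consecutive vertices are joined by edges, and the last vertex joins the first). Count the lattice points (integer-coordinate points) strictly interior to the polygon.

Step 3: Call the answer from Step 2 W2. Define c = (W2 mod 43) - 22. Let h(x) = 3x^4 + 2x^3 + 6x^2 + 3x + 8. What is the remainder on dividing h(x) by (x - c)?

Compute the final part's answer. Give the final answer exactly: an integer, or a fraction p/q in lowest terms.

Step 1: squarings mod 1626: 65^1=65, 65^2=973, 65^4=397, 65^8=1513, 65^16=1387, 65^32=211, 65^64=619, 65^128=1051, 65^256=547, 65^512=25, 65^1024=625, 65^2048=385, 65^4096=259, 65^8192=415, 65^16384=1495, 65^32768=901, 65^65536=427, 65^131072=217; 65^250189 = 65^1 * 65^4 * 65^8 * 65^64 * 65^256 * 65^4096 * 65^16384 * 65^32768 * 65^65536 * 65^131072 = 1199 (mod 1626); answer 1199
Step 2: W1 = 1199; m = 36; cross terms: (36*-38 - 38*-32)=-152, (38*-32 - 14*-38)=-684, (14*-19 - -27*-32)=-1130, (-27*-32 - 36*-19)=1548; twice the area = |-418| = 418; area = 209; boundary points = 2 + 6 + 1 + 1 = 10; strictly interior points = area - boundary/2 + 1 = 205; answer 205
Step 3: W2 = 205; c = 11; remainder = value at the root: 3*(11)^4 + 2*(11)^3 + 6*(11)^2 + 3*(11)^1 + 8 = (43923) + (2662) + (726) + (33) + (8) = 47352; answer 47352

47352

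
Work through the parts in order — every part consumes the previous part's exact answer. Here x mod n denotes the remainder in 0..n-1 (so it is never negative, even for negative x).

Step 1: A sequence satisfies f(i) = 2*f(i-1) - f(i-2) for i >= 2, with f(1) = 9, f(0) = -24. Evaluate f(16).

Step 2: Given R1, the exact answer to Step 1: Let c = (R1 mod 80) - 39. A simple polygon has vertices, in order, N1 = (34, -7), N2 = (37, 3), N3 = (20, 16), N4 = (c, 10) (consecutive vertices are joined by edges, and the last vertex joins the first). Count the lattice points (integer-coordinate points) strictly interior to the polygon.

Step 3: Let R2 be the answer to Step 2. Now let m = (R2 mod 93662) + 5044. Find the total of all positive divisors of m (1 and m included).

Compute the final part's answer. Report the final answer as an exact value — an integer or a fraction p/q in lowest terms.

14040

Step 1: f(2) = 2*(9) - 1*(-24) = 42; iterating: f(2)=42, f(3)=75, f(4)=108, f(5)=141, f(6)=174, f(7)=207, f(8)=240, f(9)=273, f(10)=306, f(11)=339, f(12)=372, f(13)=405, f(14)=438, f(15)=471, f(16)=504; answer 504
Step 2: R1 = 504; c = -15; cross terms: (34*3 - 37*-7)=361, (37*16 - 20*3)=532, (20*10 - -15*16)=440, (-15*-7 - 34*10)=-235; twice the area = |1098| = 1098; area = 549; boundary points = 1 + 1 + 1 + 1 = 4; strictly interior points = area - boundary/2 + 1 = 548; answer 548
Step 3: R2 = 548; m = 5592; 5592 = 2^3 * 3 * 233; sigma = (1 + 2 + 4 + 8) * (1 + 3) * (1 + 233) = 15 * 4 * 234 = 14040; answer 14040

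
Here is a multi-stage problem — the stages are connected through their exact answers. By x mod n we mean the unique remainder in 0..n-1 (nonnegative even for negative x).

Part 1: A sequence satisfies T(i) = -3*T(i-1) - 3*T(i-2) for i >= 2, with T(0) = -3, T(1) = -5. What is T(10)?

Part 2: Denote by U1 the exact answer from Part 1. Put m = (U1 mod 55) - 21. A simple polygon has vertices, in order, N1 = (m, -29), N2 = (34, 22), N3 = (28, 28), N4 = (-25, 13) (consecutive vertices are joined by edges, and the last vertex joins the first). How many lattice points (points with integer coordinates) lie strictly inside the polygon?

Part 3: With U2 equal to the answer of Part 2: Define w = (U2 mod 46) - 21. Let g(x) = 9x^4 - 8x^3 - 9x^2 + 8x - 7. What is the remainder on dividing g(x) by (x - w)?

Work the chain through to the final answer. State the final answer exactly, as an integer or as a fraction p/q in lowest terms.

Part 1: T(2) = -3*(-5) - 3*(-3) = 24; iterating: T(2)=24, T(3)=-57, T(4)=99, T(5)=-126, T(6)=81, T(7)=135, T(8)=-648, T(9)=1539, T(10)=-2673; answer -2673
Part 2: U1 = -2673; m = 1; cross terms: (1*22 - 34*-29)=1008, (34*28 - 28*22)=336, (28*13 - -25*28)=1064, (-25*-29 - 1*13)=712; twice the area = |3120| = 3120; area = 1560; boundary points = 3 + 6 + 1 + 2 = 12; strictly interior points = area - boundary/2 + 1 = 1555; answer 1555
Part 3: U2 = 1555; w = 16; remainder = value at the root: 9*(16)^4 - 8*(16)^3 - 9*(16)^2 + 8*(16)^1 - 7 = (589824) + (-32768) + (-2304) + (128) + (-7) = 554873; answer 554873

554873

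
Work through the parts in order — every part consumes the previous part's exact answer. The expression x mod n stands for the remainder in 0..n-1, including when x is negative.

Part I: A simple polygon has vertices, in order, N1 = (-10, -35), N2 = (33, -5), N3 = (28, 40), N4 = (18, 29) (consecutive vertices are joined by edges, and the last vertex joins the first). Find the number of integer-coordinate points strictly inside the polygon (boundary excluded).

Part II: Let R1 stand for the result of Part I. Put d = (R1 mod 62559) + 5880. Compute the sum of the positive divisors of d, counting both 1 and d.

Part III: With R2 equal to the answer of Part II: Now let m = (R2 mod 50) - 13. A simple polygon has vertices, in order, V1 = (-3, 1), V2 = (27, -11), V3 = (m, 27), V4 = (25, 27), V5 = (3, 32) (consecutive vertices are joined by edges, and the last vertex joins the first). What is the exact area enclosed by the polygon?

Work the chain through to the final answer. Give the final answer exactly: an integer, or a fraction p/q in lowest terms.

Part I: cross terms: (-10*-5 - 33*-35)=1205, (33*40 - 28*-5)=1460, (28*29 - 18*40)=92, (18*-35 - -10*29)=-340; twice the area = |2417| = 2417; area = 2417/2; boundary points = 1 + 5 + 1 + 4 = 11; strictly interior points = area - boundary/2 + 1 = 1204; answer 1204
Part II: R1 = 1204; d = 7084; 7084 = 2^2 * 7 * 11 * 23; sigma = (1 + 2 + 4) * (1 + 7) * (1 + 11) * (1 + 23) = 7 * 8 * 12 * 24 = 16128; answer 16128
Part III: R2 = 16128; m = 15; cross terms: (-3*-11 - 27*1)=6, (27*27 - 15*-11)=894, (15*27 - 25*27)=-270, (25*32 - 3*27)=719, (3*1 - -3*32)=99; twice the area = |1448| = 1448; area = 724; answer 724

724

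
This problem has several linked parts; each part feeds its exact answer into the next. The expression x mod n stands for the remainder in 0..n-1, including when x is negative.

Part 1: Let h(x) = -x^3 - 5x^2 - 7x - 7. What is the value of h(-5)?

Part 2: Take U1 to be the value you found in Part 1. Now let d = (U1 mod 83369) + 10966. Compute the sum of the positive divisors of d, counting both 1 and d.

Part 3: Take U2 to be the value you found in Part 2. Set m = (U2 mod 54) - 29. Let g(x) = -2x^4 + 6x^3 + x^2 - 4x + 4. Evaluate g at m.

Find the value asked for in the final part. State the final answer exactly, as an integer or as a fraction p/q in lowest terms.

-1559935

Part 1: -1*(-5)^3 - 5*(-5)^2 - 7*(-5)^1 - 7 = (125) + (-125) + (35) + (-7) = 28; answer 28
Part 2: U1 = 28; d = 10994; 10994 = 2 * 23 * 239; sigma = (1 + 2) * (1 + 23) * (1 + 239) = 3 * 24 * 240 = 17280; answer 17280
Part 3: U2 = 17280; m = -29; -2*(-29)^4 + 6*(-29)^3 + 1*(-29)^2 - 4*(-29)^1 + 4 = (-1414562) + (-146334) + (841) + (116) + (4) = -1559935; answer -1559935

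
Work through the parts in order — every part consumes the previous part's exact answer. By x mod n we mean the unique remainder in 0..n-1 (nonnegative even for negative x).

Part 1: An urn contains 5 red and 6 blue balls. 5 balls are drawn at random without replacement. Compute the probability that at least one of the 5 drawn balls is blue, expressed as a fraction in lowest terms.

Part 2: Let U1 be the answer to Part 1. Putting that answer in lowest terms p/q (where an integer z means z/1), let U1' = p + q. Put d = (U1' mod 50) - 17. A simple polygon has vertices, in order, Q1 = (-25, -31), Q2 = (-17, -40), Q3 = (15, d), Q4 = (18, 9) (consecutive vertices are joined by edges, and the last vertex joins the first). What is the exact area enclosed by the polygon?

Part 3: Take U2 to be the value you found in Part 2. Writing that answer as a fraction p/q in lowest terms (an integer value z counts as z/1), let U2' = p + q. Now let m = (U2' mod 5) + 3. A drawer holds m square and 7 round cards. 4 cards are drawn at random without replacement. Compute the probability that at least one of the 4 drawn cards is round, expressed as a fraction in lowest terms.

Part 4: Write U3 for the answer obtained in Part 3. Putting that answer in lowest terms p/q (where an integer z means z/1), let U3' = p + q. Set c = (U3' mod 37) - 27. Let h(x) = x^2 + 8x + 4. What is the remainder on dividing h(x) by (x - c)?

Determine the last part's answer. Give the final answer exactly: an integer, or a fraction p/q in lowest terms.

109

Part 1: total draws C(11,5) = 462; complement C(5,5) = 1; favorable 462 - 1 = 461; P = 461/462; answer 461/462
Part 2: U1 = 461/462; threaded value p + q = 923; d = 6; cross terms: (-25*-40 - -17*-31)=473, (-17*6 - 15*-40)=498, (15*9 - 18*6)=27, (18*-31 - -25*9)=-333; twice the area = |665| = 665; area = 665/2; answer 665/2
Part 3: U2 = 665/2; threaded value p + q = 667; m = 5; total draws C(12,4) = 495; complement C(5,4) = 5; favorable 495 - 5 = 490; P = 98/99; answer 98/99
Part 4: U3 = 98/99; threaded value p + q = 197; c = -15; remainder = value at the root: 1*(-15)^2 + 8*(-15)^1 + 4 = (225) + (-120) + (4) = 109; answer 109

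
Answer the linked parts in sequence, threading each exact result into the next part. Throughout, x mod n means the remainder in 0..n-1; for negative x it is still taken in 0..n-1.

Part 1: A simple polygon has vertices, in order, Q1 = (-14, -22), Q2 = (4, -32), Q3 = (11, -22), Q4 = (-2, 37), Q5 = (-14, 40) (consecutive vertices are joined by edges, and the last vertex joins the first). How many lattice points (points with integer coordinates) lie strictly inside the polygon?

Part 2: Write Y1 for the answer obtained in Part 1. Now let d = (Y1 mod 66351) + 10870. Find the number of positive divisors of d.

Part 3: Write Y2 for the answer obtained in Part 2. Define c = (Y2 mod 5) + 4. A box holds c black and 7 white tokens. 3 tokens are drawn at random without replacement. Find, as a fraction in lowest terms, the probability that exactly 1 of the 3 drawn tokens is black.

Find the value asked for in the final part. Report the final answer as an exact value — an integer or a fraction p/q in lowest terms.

63/143

Part 1: cross terms: (-14*-32 - 4*-22)=536, (4*-22 - 11*-32)=264, (11*37 - -2*-22)=363, (-2*40 - -14*37)=438, (-14*-22 - -14*40)=868; twice the area = |2469| = 2469; area = 2469/2; boundary points = 2 + 1 + 1 + 3 + 62 = 69; strictly interior points = area - boundary/2 + 1 = 1201; answer 1201
Part 2: Y1 = 1201; d = 12071; 12071 is prime, so its only divisors are 1 and 12071; count = 2; answer 2
Part 3: Y2 = 2; c = 6; total draws C(13,3) = 286; favorable C(6,1)*C(7,2) = 126; P = 63/143; answer 63/143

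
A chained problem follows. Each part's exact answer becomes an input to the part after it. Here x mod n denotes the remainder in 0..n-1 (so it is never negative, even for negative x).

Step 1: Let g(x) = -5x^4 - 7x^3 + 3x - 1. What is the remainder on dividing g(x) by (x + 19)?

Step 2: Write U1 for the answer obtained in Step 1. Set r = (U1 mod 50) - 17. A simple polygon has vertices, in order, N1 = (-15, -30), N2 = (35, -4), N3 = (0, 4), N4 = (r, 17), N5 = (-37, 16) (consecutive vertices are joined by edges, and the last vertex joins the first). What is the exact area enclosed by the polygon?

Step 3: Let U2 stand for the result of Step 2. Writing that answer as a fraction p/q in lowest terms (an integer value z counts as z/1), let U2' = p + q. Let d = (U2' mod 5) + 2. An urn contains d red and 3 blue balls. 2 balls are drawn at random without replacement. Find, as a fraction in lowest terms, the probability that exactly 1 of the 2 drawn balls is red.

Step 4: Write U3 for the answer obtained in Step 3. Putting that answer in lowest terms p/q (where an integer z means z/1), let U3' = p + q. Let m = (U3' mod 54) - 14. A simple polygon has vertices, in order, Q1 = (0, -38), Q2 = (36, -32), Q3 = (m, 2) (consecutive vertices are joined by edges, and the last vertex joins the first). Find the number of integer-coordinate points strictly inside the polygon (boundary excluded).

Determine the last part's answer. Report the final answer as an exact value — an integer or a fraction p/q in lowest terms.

Step 1: remainder = value at the root: -5*(-19)^4 - 7*(-19)^3 + 3*(-19)^1 - 1 = (-651605) + (48013) + (-57) + (-1) = -603650; answer -603650
Step 2: U1 = -603650; r = -17; cross terms: (-15*-4 - 35*-30)=1110, (35*4 - 0*-4)=140, (0*17 - -17*4)=68, (-17*16 - -37*17)=357, (-37*-30 - -15*16)=1350; twice the area = |3025| = 3025; area = 3025/2; answer 3025/2
Step 3: U2 = 3025/2; threaded value p + q = 3027; d = 4; total draws C(7,2) = 21; favorable C(4,1)*C(3,1) = 12; P = 4/7; answer 4/7
Step 4: U3 = 4/7; threaded value p + q = 11; m = -3; cross terms: (0*-32 - 36*-38)=1368, (36*2 - -3*-32)=-24, (-3*-38 - 0*2)=114; twice the area = |1458| = 1458; area = 729; boundary points = 6 + 1 + 1 = 8; strictly interior points = area - boundary/2 + 1 = 726; answer 726

726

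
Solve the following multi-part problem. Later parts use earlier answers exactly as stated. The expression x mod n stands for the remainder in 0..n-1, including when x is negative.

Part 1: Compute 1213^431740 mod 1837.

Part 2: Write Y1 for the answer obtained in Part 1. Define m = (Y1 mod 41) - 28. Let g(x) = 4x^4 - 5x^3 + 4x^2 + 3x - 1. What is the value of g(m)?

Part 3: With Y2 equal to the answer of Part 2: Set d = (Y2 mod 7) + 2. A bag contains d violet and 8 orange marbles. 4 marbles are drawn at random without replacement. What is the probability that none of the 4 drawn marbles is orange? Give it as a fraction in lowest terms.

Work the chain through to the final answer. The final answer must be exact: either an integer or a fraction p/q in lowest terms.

1/143

Part 1: squarings mod 1837: 1213^1=1213, 1213^2=1769, 1213^4=950, 1213^8=533, 1213^16=1191, 1213^32=317, 1213^64=1291, 1213^128=522, 1213^256=608, 1213^512=427, 1213^1024=466, 1213^2048=390, 1213^4096=1466, 1213^8192=1703, 1213^16384=1423, 1213^32768=555, 1213^65536=1246, 1213^131072=251, 1213^262144=543; 1213^431740 = 1213^4 * 1213^8 * 1213^16 * 1213^32 * 1213^64 * 1213^512 * 1213^1024 * 1213^4096 * 1213^32768 * 1213^131072 * 1213^262144 = 1629 (mod 1837); answer 1629
Part 2: Y1 = 1629; m = 2; 4*(2)^4 - 5*(2)^3 + 4*(2)^2 + 3*(2)^1 - 1 = (64) + (-40) + (16) + (6) + (-1) = 45; answer 45
Part 3: Y2 = 45; d = 5; total draws C(13,4) = 715; favorable C(5,4) = 5; P = 1/143; answer 1/143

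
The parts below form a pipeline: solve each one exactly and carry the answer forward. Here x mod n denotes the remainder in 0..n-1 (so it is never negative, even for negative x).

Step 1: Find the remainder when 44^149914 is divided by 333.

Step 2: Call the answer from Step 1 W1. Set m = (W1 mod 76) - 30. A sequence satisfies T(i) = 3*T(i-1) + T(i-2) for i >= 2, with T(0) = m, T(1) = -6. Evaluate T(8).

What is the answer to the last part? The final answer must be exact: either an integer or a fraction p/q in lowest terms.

-9294

Step 1: squarings mod 333: 44^1=44, 44^2=271, 44^4=181, 44^8=127, 44^16=145, 44^32=46, 44^64=118, 44^128=271, 44^256=181, 44^512=127, 44^1024=145, 44^2048=46, 44^4096=118, 44^8192=271, 44^16384=181, 44^32768=127, 44^65536=145, 44^131072=46; 44^149914 = 44^2 * 44^8 * 44^16 * 44^128 * 44^256 * 44^2048 * 44^16384 * 44^131072 = 118 (mod 333); answer 118
Step 2: W1 = 118; m = 12; T(2) = 3*(-6) + 1*(12) = -6; iterating: T(2)=-6, T(3)=-24, T(4)=-78, T(5)=-258, T(6)=-852, T(7)=-2814, T(8)=-9294; answer -9294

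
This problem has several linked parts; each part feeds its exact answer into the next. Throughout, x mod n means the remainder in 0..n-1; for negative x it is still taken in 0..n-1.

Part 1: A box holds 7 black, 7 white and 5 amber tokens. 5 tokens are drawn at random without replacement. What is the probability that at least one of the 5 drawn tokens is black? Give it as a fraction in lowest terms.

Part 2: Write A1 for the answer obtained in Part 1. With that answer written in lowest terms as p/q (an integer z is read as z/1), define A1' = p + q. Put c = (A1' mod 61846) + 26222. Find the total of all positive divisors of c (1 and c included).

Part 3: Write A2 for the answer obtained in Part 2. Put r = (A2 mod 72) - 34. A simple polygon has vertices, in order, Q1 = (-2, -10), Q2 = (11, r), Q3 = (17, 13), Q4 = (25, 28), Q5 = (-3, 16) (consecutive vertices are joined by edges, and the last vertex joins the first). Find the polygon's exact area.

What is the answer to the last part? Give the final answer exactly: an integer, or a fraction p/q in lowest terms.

Part 1: total draws C(19,5) = 11628; complement C(12,5) = 792; favorable 11628 - 792 = 10836; P = 301/323; answer 301/323
Part 2: A1 = 301/323; threaded value p + q = 624; c = 26846; 26846 = 2 * 31 * 433; sigma = (1 + 2) * (1 + 31) * (1 + 433) = 3 * 32 * 434 = 41664; answer 41664
Part 3: A2 = 41664; r = 14; cross terms: (-2*14 - 11*-10)=82, (11*13 - 17*14)=-95, (17*28 - 25*13)=151, (25*16 - -3*28)=484, (-3*-10 - -2*16)=62; twice the area = |684| = 684; area = 342; answer 342

342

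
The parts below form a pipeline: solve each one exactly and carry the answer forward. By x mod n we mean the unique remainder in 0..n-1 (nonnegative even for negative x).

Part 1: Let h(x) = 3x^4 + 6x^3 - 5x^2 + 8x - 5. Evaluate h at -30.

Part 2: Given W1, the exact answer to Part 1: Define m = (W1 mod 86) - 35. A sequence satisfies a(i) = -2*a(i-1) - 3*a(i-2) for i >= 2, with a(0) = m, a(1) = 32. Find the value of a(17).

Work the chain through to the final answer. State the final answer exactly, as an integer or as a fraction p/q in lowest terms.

120800

Part 1: 3*(-30)^4 + 6*(-30)^3 - 5*(-30)^2 + 8*(-30)^1 - 5 = (2430000) + (-162000) + (-4500) + (-240) + (-5) = 2263255; answer 2263255
Part 2: W1 = 2263255; m = 44; a(2) = -2*(32) - 3*(44) = -196; iterating: a(2)=-196, a(3)=296, a(4)=-4, a(5)=-880, a(6)=1772, a(7)=-904, a(8)=-3508, a(9)=9728, a(10)=-8932, a(11)=-11320, a(12)=49436, a(13)=-64912, a(14)=-18484, a(15)=231704, a(16)=-407956, a(17)=120800; answer 120800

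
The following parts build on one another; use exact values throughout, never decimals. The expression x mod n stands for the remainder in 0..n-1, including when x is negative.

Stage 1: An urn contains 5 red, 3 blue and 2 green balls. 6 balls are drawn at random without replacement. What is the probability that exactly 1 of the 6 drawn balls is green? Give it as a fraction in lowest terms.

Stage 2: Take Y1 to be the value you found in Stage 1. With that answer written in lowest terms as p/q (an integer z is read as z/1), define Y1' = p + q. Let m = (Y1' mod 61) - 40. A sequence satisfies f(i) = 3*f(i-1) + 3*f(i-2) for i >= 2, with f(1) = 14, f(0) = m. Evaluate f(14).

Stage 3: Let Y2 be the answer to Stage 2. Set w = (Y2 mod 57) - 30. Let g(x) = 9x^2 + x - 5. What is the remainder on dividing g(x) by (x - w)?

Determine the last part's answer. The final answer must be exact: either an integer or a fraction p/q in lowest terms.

2005

Stage 1: total draws C(10,6) = 210; favorable C(2,1)*C(8,5) = 112; P = 8/15; answer 8/15
Stage 2: Y1 = 8/15; threaded value p + q = 23; m = -17; f(2) = 3*(14) + 3*(-17) = -9; iterating: f(2)=-9, f(3)=15, f(4)=18, f(5)=99, f(6)=351, f(7)=1350, f(8)=5103, f(9)=19359, f(10)=73386, f(11)=278235, f(12)=1054863, f(13)=3999294, f(14)=15162471; answer 15162471
Stage 3: Y2 = 15162471; w = -15; remainder = value at the root: 9*(-15)^2 + 1*(-15)^1 - 5 = (2025) + (-15) + (-5) = 2005; answer 2005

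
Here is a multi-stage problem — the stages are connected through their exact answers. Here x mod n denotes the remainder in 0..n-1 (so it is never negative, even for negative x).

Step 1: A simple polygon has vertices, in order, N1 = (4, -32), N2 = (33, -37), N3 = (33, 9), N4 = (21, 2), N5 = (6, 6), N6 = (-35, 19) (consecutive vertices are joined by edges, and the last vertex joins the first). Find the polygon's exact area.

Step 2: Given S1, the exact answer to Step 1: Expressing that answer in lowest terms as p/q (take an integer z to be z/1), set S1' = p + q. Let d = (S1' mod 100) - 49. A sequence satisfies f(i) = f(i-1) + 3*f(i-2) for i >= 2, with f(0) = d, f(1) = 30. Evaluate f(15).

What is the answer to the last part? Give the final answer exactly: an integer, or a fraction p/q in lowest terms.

Step 1: cross terms: (4*-37 - 33*-32)=908, (33*9 - 33*-37)=1518, (33*2 - 21*9)=-123, (21*6 - 6*2)=114, (6*19 - -35*6)=324, (-35*-32 - 4*19)=1044; twice the area = |3785| = 3785; area = 3785/2; answer 3785/2
Step 2: S1 = 3785/2; threaded value p + q = 3787; d = 38; f(2) = 1*(30) + 3*(38) = 144; iterating: f(2)=144, f(3)=234, f(4)=666, f(5)=1368, f(6)=3366, f(7)=7470, f(8)=17568, f(9)=39978, f(10)=92682, f(11)=212616, f(12)=490662, f(13)=1128510, f(14)=2600496, f(15)=5986026; answer 5986026

5986026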